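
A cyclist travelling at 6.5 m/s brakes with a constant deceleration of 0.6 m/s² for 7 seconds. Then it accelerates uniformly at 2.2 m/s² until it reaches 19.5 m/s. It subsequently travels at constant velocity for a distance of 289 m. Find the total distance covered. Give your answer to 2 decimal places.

405.02 m

Phase 1 (decelerating): v₀ = 6.50 m/s, a = -0.6 m/s².
v = v₀ + at = 6.50 + (-0.6)(7) = 2.30 m/s
Δx = v₀t + ½at² = 6.50·7 + 0.5·-0.6·7² = 30.8 m

Phase 2 (accelerating): v₀ = 2.30 m/s, a = 2.2 m/s².
v = v₀ + at → t = (19.5 − 2.30) / 2.2 = 7.82 s
v² = v₀² + 2aΔx → Δx = (19.5² − 2.30²)/(2·2.2) = 85.2 m

Phase 3 (constant speed): v₀ = 19.5 m/s, a = 0 m/s².
Constant speed: t = d/v = 289/19.5 = 14.8 s
Total distance = 30.8 + 85.2 + 289 = 405 m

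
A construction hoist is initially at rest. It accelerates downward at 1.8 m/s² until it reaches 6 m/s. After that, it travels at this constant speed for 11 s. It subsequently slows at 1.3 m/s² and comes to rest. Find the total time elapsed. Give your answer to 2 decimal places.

Phase 1 (accelerating): v₀ = 0 m/s, a = 1.8 m/s².
v = v₀ + at → t = (6 − 0) / 1.8 = 3.33 s
v² = v₀² + 2aΔx → Δx = (6² − 0²)/(2·1.8) = 10.0 m

Phase 2 (constant speed): v₀ = 6.00 m/s, a = 0 m/s².
v = v₀ + at = 6.00 + (0)(11) = 6.00 m/s
Δx = v₀t + ½at² = 6.00·11 + 0.5·0·11² = 66.0 m

Phase 3 (decelerating): v₀ = 6.00 m/s, a = -1.3 m/s².
v = v₀ + at → t = (0 − 6.00) / -1.3 = 4.62 s
v² = v₀² + 2aΔx → Δx = (0² − 6.00²)/(2·-1.3) = 13.8 m
Total time = 3.33 + 11.0 + 4.62 = 18.9 s

18.95 s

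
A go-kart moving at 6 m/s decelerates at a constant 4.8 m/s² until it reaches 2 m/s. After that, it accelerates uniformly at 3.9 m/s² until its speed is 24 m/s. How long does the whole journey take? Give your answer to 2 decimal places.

Phase 1 (decelerating): v₀ = 6.00 m/s, a = -4.8 m/s².
v = v₀ + at → t = (2 − 6.00) / -4.8 = 0.833 s
v² = v₀² + 2aΔx → Δx = (2² − 6.00²)/(2·-4.8) = 3.33 m

Phase 2 (accelerating): v₀ = 2.00 m/s, a = 3.9 m/s².
v = v₀ + at → t = (24 − 2.00) / 3.9 = 5.64 s
v² = v₀² + 2aΔx → Δx = (24² − 2.00²)/(2·3.9) = 73.3 m
Total time = 0.833 + 5.64 = 6.47 s

6.47 s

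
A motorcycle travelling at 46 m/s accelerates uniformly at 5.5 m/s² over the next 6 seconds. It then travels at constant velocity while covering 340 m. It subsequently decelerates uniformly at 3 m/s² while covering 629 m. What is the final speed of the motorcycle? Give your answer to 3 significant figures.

Phase 1 (accelerating): v₀ = 46.0 m/s, a = 5.5 m/s².
v = v₀ + at = 46.0 + (5.5)(6) = 79.0 m/s
Δx = v₀t + ½at² = 46.0·6 + 0.5·5.5·6² = 375 m

Phase 2 (constant speed): v₀ = 79.0 m/s, a = 0 m/s².
Constant speed: t = d/v = 340/79.0 = 4.30 s

Phase 3 (decelerating): v₀ = 79.0 m/s, a = -3 m/s².
v² = v₀² + 2aΔx = 79.0² + 2·-3·629 = 2470 → v = 49.7 m/s
t = (v − v₀)/a = (49.7 − 79.0)/-3 = 9.78 s
Final speed = 49.7 m/s

49.7 m/s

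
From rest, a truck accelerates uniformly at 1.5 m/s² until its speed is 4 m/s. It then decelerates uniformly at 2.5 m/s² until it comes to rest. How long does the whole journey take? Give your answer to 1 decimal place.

4.3 s

Phase 1 (accelerating): v₀ = 0 m/s, a = 1.5 m/s².
v = v₀ + at → t = (4 − 0) / 1.5 = 2.67 s
v² = v₀² + 2aΔx → Δx = (4² − 0²)/(2·1.5) = 5.33 m

Phase 2 (decelerating): v₀ = 4.00 m/s, a = -2.5 m/s².
v = v₀ + at → t = (0 − 4.00) / -2.5 = 1.60 s
v² = v₀² + 2aΔx → Δx = (0² − 4.00²)/(2·-2.5) = 3.20 m
Total time = 2.67 + 1.60 = 4.27 s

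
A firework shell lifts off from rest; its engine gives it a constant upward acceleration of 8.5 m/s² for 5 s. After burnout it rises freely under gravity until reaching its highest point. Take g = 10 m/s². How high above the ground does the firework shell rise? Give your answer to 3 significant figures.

197 m

Phase 1 (powered ascent): v₀ = 0 m/s, a = 8.5 m/s².
v = v₀ + at = 0 + (8.5)(5) = 42.5 m/s
Δx = v₀t + ½at² = 0·5 + 0.5·8.5·5² = 106 m

Phase 2 (coasting upward): v₀ = 42.5 m/s, a = -10 m/s².
v = v₀ + at → t = (0 − 42.5) / -10 = 4.25 s
v² = v₀² + 2aΔx → Δx = (0² − 42.5²)/(2·-10) = 90.3 m
Maximum height = 106 + 90.3 = 197 m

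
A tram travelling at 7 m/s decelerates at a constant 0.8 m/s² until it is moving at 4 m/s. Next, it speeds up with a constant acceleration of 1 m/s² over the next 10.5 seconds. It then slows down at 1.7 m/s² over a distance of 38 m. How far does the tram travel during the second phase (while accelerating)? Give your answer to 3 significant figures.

97.1 m

Phase 1 (decelerating): v₀ = 7.00 m/s, a = -0.8 m/s².
v = v₀ + at → t = (4 − 7.00) / -0.8 = 3.75 s
v² = v₀² + 2aΔx → Δx = (4² − 7.00²)/(2·-0.8) = 20.6 m

Phase 2 (accelerating): v₀ = 4.00 m/s, a = 1 m/s².
v = v₀ + at = 4.00 + (1)(10.5) = 14.5 m/s
Δx = v₀t + ½at² = 4.00·10.5 + 0.5·1·10.5² = 97.1 m
Distance in phase 2 = 97.1 m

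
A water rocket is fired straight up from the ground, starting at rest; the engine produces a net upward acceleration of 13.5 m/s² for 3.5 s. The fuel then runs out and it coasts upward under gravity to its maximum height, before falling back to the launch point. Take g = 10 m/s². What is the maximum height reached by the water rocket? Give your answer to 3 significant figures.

194 m

Phase 1 (powered ascent): v₀ = 0 m/s, a = 13.5 m/s².
v = v₀ + at = 0 + (13.5)(3.5) = 47.2 m/s
Δx = v₀t + ½at² = 0·3.5 + 0.5·13.5·3.5² = 82.7 m

Phase 2 (coasting upward): v₀ = 47.2 m/s, a = -10 m/s².
v = v₀ + at → t = (0 − 47.2) / -10 = 4.72 s
v² = v₀² + 2aΔx → Δx = (0² − 47.2²)/(2·-10) = 112 m
Maximum height = 82.7 + 112 = 194 m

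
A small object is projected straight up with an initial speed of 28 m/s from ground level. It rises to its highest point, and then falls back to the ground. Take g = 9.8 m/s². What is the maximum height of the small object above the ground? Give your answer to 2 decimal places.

40.00 m

Phase 1 (rising): v₀ = 28.0 m/s, a = -9.8 m/s².
v = v₀ + at → t = (0 − 28.0) / -9.8 = 2.86 s
v² = v₀² + 2aΔx → Δx = (0² − 28.0²)/(2·-9.8) = 40.0 m
Maximum height = 40.0 m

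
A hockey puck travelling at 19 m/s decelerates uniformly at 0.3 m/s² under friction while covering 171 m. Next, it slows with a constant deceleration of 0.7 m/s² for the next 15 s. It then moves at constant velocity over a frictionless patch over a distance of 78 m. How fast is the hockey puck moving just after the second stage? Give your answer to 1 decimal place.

Phase 1 (decelerating): v₀ = 19.0 m/s, a = -0.3 m/s².
v² = v₀² + 2aΔx = 19.0² + 2·-0.3·171 = 258 → v = 16.1 m/s
t = (v − v₀)/a = (16.1 − 19.0)/-0.3 = 9.75 s

Phase 2 (decelerating): v₀ = 16.1 m/s, a = -0.7 m/s².
v = v₀ + at = 16.1 + (-0.7)(15) = 5.57 m/s
Δx = v₀t + ½at² = 16.1·15 + 0.5·-0.7·15² = 162 m
Speed at end of phase 2 = 5.57 m/s

5.6 m/s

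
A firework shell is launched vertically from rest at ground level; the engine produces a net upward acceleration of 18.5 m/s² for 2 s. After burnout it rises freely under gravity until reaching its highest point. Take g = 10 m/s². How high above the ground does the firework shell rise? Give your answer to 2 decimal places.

105.45 m

Phase 1 (powered ascent): v₀ = 0 m/s, a = 18.5 m/s².
v = v₀ + at = 0 + (18.5)(2) = 37.0 m/s
Δx = v₀t + ½at² = 0·2 + 0.5·18.5·2² = 37.0 m

Phase 2 (coasting upward): v₀ = 37.0 m/s, a = -10 m/s².
v = v₀ + at → t = (0 − 37.0) / -10 = 3.70 s
v² = v₀² + 2aΔx → Δx = (0² − 37.0²)/(2·-10) = 68.5 m
Maximum height = 37.0 + 68.5 = 105 m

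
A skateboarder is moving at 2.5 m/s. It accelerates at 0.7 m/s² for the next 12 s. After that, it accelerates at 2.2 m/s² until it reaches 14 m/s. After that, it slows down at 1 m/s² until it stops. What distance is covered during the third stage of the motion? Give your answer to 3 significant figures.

98.0 m

Phase 1 (accelerating): v₀ = 2.50 m/s, a = 0.7 m/s².
v = v₀ + at = 2.50 + (0.7)(12) = 10.9 m/s
Δx = v₀t + ½at² = 2.50·12 + 0.5·0.7·12² = 80.4 m

Phase 2 (accelerating): v₀ = 10.9 m/s, a = 2.2 m/s².
v = v₀ + at → t = (14 − 10.9) / 2.2 = 1.41 s
v² = v₀² + 2aΔx → Δx = (14² − 10.9²)/(2·2.2) = 17.5 m

Phase 3 (decelerating): v₀ = 14.0 m/s, a = -1 m/s².
v = v₀ + at → t = (0 − 14.0) / -1 = 14.0 s
v² = v₀² + 2aΔx → Δx = (0² − 14.0²)/(2·-1) = 98.0 m
Distance in phase 3 = 98.0 m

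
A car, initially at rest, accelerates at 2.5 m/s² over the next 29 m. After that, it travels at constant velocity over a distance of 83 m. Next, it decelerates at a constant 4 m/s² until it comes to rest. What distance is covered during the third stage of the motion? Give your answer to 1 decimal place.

18.1 m

Phase 1 (accelerating): v₀ = 0 m/s, a = 2.5 m/s².
v² = v₀² + 2aΔx = 0² + 2·2.5·29 = 145 → v = 12.0 m/s
t = (v − v₀)/a = (12.0 − 0)/2.5 = 4.82 s

Phase 2 (constant speed): v₀ = 12.0 m/s, a = 0 m/s².
Constant speed: t = d/v = 83/12.0 = 6.89 s

Phase 3 (decelerating): v₀ = 12.0 m/s, a = -4 m/s².
v = v₀ + at → t = (0 − 12.0) / -4 = 3.01 s
v² = v₀² + 2aΔx → Δx = (0² − 12.0²)/(2·-4) = 18.1 m
Distance in phase 3 = 18.1 m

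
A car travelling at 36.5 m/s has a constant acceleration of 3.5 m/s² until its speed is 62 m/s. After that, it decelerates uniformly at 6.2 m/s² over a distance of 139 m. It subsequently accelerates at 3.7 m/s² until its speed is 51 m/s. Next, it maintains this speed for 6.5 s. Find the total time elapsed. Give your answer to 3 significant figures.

17.7 s

Phase 1 (accelerating): v₀ = 36.5 m/s, a = 3.5 m/s².
v = v₀ + at → t = (62 − 36.5) / 3.5 = 7.29 s
v² = v₀² + 2aΔx → Δx = (62² − 36.5²)/(2·3.5) = 359 m

Phase 2 (decelerating): v₀ = 62.0 m/s, a = -6.2 m/s².
v² = v₀² + 2aΔx = 62.0² + 2·-6.2·139 = 2120 → v = 46.0 m/s
t = (v − v₀)/a = (46.0 − 62.0)/-6.2 = 2.57 s

Phase 3 (accelerating): v₀ = 46.0 m/s, a = 3.7 m/s².
v = v₀ + at → t = (51 − 46.0) / 3.7 = 1.34 s
v² = v₀² + 2aΔx → Δx = (51² − 46.0²)/(2·3.7) = 64.9 m

Phase 4 (constant speed): v₀ = 51.0 m/s, a = 0 m/s².
v = v₀ + at = 51.0 + (0)(6.5) = 51.0 m/s
Δx = v₀t + ½at² = 51.0·6.5 + 0.5·0·6.5² = 332 m
Total time = 7.29 + 2.57 + 1.34 + 6.50 = 17.7 s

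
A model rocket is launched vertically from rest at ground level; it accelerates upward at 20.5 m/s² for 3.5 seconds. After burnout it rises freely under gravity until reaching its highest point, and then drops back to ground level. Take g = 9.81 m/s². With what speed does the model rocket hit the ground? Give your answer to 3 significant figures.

87.2 m/s

Phase 1 (powered ascent): v₀ = 0 m/s, a = 20.5 m/s².
v = v₀ + at = 0 + (20.5)(3.5) = 71.8 m/s
Δx = v₀t + ½at² = 0·3.5 + 0.5·20.5·3.5² = 126 m

Phase 2 (coasting upward): v₀ = 71.8 m/s, a = -9.81 m/s².
v = v₀ + at → t = (0 − 71.8) / -9.81 = 7.31 s
v² = v₀² + 2aΔx → Δx = (0² − 71.8²)/(2·-9.81) = 262 m

Phase 3 (free fall): v₀ = 0 m/s, a = -9.81 m/s².
Falls 388 m from rest: t = √(2·388/9.81) = 8.89 s; v = g·t = 87.2 m/s.
Impact speed = 87.2 m/s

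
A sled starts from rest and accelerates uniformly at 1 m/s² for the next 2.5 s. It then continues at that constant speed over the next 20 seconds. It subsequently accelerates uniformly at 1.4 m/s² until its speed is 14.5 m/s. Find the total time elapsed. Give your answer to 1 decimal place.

31.1 s

Phase 1 (accelerating): v₀ = 0 m/s, a = 1 m/s².
v = v₀ + at = 0 + (1)(2.5) = 2.50 m/s
Δx = v₀t + ½at² = 0·2.5 + 0.5·1·2.5² = 3.12 m

Phase 2 (constant speed): v₀ = 2.50 m/s, a = 0 m/s².
v = v₀ + at = 2.50 + (0)(20) = 2.50 m/s
Δx = v₀t + ½at² = 2.50·20 + 0.5·0·20² = 50.0 m

Phase 3 (accelerating): v₀ = 2.50 m/s, a = 1.4 m/s².
v = v₀ + at → t = (14.5 − 2.50) / 1.4 = 8.57 s
v² = v₀² + 2aΔx → Δx = (14.5² − 2.50²)/(2·1.4) = 72.9 m
Total time = 2.50 + 20.0 + 8.57 = 31.1 s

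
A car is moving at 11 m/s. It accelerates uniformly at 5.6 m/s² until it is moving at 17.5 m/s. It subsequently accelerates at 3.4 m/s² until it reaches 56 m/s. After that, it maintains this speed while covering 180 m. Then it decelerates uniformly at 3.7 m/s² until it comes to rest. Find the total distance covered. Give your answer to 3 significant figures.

Phase 1 (accelerating): v₀ = 11.0 m/s, a = 5.6 m/s².
v = v₀ + at → t = (17.5 − 11.0) / 5.6 = 1.16 s
v² = v₀² + 2aΔx → Δx = (17.5² − 11.0²)/(2·5.6) = 16.5 m

Phase 2 (accelerating): v₀ = 17.5 m/s, a = 3.4 m/s².
v = v₀ + at → t = (56 − 17.5) / 3.4 = 11.3 s
v² = v₀² + 2aΔx → Δx = (56² − 17.5²)/(2·3.4) = 416 m

Phase 3 (constant speed): v₀ = 56.0 m/s, a = 0 m/s².
Constant speed: t = d/v = 180/56.0 = 3.21 s

Phase 4 (decelerating): v₀ = 56.0 m/s, a = -3.7 m/s².
v = v₀ + at → t = (0 − 56.0) / -3.7 = 15.1 s
v² = v₀² + 2aΔx → Δx = (0² − 56.0²)/(2·-3.7) = 424 m
Total distance = 16.5 + 416 + 180 + 424 = 1040 m

1040 m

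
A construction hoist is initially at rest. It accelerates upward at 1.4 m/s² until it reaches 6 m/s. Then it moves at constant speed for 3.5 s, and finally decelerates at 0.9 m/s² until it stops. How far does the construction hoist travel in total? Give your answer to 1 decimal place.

Phase 1 (accelerating): v₀ = 0 m/s, a = 1.4 m/s².
v = v₀ + at → t = (6 − 0) / 1.4 = 4.29 s
v² = v₀² + 2aΔx → Δx = (6² − 0²)/(2·1.4) = 12.9 m

Phase 2 (constant speed): v₀ = 6.00 m/s, a = 0 m/s².
v = v₀ + at = 6.00 + (0)(3.5) = 6.00 m/s
Δx = v₀t + ½at² = 6.00·3.5 + 0.5·0·3.5² = 21.0 m

Phase 3 (decelerating): v₀ = 6.00 m/s, a = -0.9 m/s².
v = v₀ + at → t = (0 − 6.00) / -0.9 = 6.67 s
v² = v₀² + 2aΔx → Δx = (0² − 6.00²)/(2·-0.9) = 20.0 m
Total distance = 12.9 + 21.0 + 20.0 = 53.9 m

53.9 m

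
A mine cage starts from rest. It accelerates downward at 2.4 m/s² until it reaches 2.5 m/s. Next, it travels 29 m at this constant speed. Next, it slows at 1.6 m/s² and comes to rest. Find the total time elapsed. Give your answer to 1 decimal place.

14.2 s

Phase 1 (accelerating): v₀ = 0 m/s, a = 2.4 m/s².
v = v₀ + at → t = (2.5 − 0) / 2.4 = 1.04 s
v² = v₀² + 2aΔx → Δx = (2.5² − 0²)/(2·2.4) = 1.30 m

Phase 2 (constant speed): v₀ = 2.50 m/s, a = 0 m/s².
Constant speed: t = d/v = 29/2.50 = 11.6 s

Phase 3 (decelerating): v₀ = 2.50 m/s, a = -1.6 m/s².
v = v₀ + at → t = (0 − 2.50) / -1.6 = 1.56 s
v² = v₀² + 2aΔx → Δx = (0² − 2.50²)/(2·-1.6) = 1.95 m
Total time = 1.04 + 11.6 + 1.56 = 14.2 s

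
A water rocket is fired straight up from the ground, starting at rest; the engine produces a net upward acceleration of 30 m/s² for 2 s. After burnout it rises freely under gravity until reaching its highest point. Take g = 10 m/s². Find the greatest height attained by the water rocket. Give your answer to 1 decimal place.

240.0 m

Phase 1 (powered ascent): v₀ = 0 m/s, a = 30 m/s².
v = v₀ + at = 0 + (30)(2) = 60.0 m/s
Δx = v₀t + ½at² = 0·2 + 0.5·30·2² = 60.0 m

Phase 2 (coasting upward): v₀ = 60.0 m/s, a = -10 m/s².
v = v₀ + at → t = (0 − 60.0) / -10 = 6.00 s
v² = v₀² + 2aΔx → Δx = (0² − 60.0²)/(2·-10) = 180 m
Maximum height = 60.0 + 180 = 240 m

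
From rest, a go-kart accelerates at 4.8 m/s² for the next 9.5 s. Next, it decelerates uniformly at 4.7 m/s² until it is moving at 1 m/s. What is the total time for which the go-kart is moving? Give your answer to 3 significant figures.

Phase 1 (accelerating): v₀ = 0 m/s, a = 4.8 m/s².
v = v₀ + at = 0 + (4.8)(9.5) = 45.6 m/s
Δx = v₀t + ½at² = 0·9.5 + 0.5·4.8·9.5² = 217 m

Phase 2 (decelerating): v₀ = 45.6 m/s, a = -4.7 m/s².
v = v₀ + at → t = (1 − 45.6) / -4.7 = 9.49 s
v² = v₀² + 2aΔx → Δx = (1² − 45.6²)/(2·-4.7) = 221 m
Total time = 9.50 + 9.49 = 19.0 s

19.0 s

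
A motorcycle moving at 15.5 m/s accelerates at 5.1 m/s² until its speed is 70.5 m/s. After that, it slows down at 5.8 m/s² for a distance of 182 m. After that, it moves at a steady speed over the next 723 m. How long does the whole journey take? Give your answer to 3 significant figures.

27.2 s

Phase 1 (accelerating): v₀ = 15.5 m/s, a = 5.1 m/s².
v = v₀ + at → t = (70.5 − 15.5) / 5.1 = 10.8 s
v² = v₀² + 2aΔx → Δx = (70.5² − 15.5²)/(2·5.1) = 464 m

Phase 2 (decelerating): v₀ = 70.5 m/s, a = -5.8 m/s².
v² = v₀² + 2aΔx = 70.5² + 2·-5.8·182 = 2860 → v = 53.5 m/s
t = (v − v₀)/a = (53.5 − 70.5)/-5.8 = 2.94 s

Phase 3 (constant speed): v₀ = 53.5 m/s, a = 0 m/s².
Constant speed: t = d/v = 723/53.5 = 13.5 s
Total time = 10.8 + 2.94 + 13.5 = 27.2 s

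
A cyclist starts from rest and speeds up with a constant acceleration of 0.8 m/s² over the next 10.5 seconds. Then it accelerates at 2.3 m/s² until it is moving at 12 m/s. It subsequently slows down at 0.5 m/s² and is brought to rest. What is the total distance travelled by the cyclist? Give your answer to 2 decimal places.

204.07 m

Phase 1 (accelerating): v₀ = 0 m/s, a = 0.8 m/s².
v = v₀ + at = 0 + (0.8)(10.5) = 8.40 m/s
Δx = v₀t + ½at² = 0·10.5 + 0.5·0.8·10.5² = 44.1 m

Phase 2 (accelerating): v₀ = 8.40 m/s, a = 2.3 m/s².
v = v₀ + at → t = (12 − 8.40) / 2.3 = 1.57 s
v² = v₀² + 2aΔx → Δx = (12² − 8.40²)/(2·2.3) = 16.0 m

Phase 3 (decelerating): v₀ = 12.0 m/s, a = -0.5 m/s².
v = v₀ + at → t = (0 − 12.0) / -0.5 = 24.0 s
v² = v₀² + 2aΔx → Δx = (0² − 12.0²)/(2·-0.5) = 144 m
Total distance = 44.1 + 16.0 + 144 = 204 m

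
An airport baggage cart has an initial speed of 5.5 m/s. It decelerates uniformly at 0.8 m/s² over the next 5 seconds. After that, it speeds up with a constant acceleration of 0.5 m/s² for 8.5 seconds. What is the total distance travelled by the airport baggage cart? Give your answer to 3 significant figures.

48.3 m

Phase 1 (decelerating): v₀ = 5.50 m/s, a = -0.8 m/s².
v = v₀ + at = 5.50 + (-0.8)(5) = 1.50 m/s
Δx = v₀t + ½at² = 5.50·5 + 0.5·-0.8·5² = 17.5 m

Phase 2 (accelerating): v₀ = 1.50 m/s, a = 0.5 m/s².
v = v₀ + at = 1.50 + (0.5)(8.5) = 5.75 m/s
Δx = v₀t + ½at² = 1.50·8.5 + 0.5·0.5·8.5² = 30.8 m
Total distance = 17.5 + 30.8 = 48.3 m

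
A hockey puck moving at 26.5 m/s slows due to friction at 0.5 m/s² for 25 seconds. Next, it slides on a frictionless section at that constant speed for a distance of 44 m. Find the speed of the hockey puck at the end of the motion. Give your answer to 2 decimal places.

14.00 m/s

Phase 1 (decelerating): v₀ = 26.5 m/s, a = -0.5 m/s².
v = v₀ + at = 26.5 + (-0.5)(25) = 14.0 m/s
Δx = v₀t + ½at² = 26.5·25 + 0.5·-0.5·25² = 506 m

Phase 2 (constant speed): v₀ = 14.0 m/s, a = 0 m/s².
Constant speed: t = d/v = 44/14.0 = 3.14 s
Final speed = 14.0 m/s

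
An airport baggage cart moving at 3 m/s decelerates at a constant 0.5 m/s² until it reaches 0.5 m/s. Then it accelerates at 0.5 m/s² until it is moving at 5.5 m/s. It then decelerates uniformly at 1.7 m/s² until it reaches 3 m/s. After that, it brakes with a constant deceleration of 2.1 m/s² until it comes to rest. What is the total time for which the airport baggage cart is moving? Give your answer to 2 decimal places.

17.90 s

Phase 1 (decelerating): v₀ = 3.00 m/s, a = -0.5 m/s².
v = v₀ + at → t = (0.5 − 3.00) / -0.5 = 5.00 s
v² = v₀² + 2aΔx → Δx = (0.5² − 3.00²)/(2·-0.5) = 8.75 m

Phase 2 (accelerating): v₀ = 0.500 m/s, a = 0.5 m/s².
v = v₀ + at → t = (5.5 − 0.500) / 0.5 = 10.0 s
v² = v₀² + 2aΔx → Δx = (5.5² − 0.500²)/(2·0.5) = 30.0 m

Phase 3 (decelerating): v₀ = 5.50 m/s, a = -1.7 m/s².
v = v₀ + at → t = (3 − 5.50) / -1.7 = 1.47 s
v² = v₀² + 2aΔx → Δx = (3² − 5.50²)/(2·-1.7) = 6.25 m

Phase 4 (decelerating): v₀ = 3.00 m/s, a = -2.1 m/s².
v = v₀ + at → t = (0 − 3.00) / -2.1 = 1.43 s
v² = v₀² + 2aΔx → Δx = (0² − 3.00²)/(2·-2.1) = 2.14 m
Total time = 5.00 + 10.0 + 1.47 + 1.43 = 17.9 s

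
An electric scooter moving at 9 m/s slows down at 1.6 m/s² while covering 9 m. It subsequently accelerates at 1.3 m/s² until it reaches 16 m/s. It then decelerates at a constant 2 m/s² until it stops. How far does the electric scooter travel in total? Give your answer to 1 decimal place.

151.4 m

Phase 1 (decelerating): v₀ = 9.00 m/s, a = -1.6 m/s².
v² = v₀² + 2aΔx = 9.00² + 2·-1.6·9 = 52.2 → v = 7.22 m/s
t = (v − v₀)/a = (7.22 − 9.00)/-1.6 = 1.11 s

Phase 2 (accelerating): v₀ = 7.22 m/s, a = 1.3 m/s².
v = v₀ + at → t = (16 − 7.22) / 1.3 = 6.75 s
v² = v₀² + 2aΔx → Δx = (16² − 7.22²)/(2·1.3) = 78.4 m

Phase 3 (decelerating): v₀ = 16.0 m/s, a = -2 m/s².
v = v₀ + at → t = (0 − 16.0) / -2 = 8.00 s
v² = v₀² + 2aΔx → Δx = (0² − 16.0²)/(2·-2) = 64.0 m
Total distance = 9.00 + 78.4 + 64.0 = 151 m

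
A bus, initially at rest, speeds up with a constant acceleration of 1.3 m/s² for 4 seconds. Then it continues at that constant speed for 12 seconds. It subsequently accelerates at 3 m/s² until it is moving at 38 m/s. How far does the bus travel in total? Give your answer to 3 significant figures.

Phase 1 (accelerating): v₀ = 0 m/s, a = 1.3 m/s².
v = v₀ + at = 0 + (1.3)(4) = 5.20 m/s
Δx = v₀t + ½at² = 0·4 + 0.5·1.3·4² = 10.4 m

Phase 2 (constant speed): v₀ = 5.20 m/s, a = 0 m/s².
v = v₀ + at = 5.20 + (0)(12) = 5.20 m/s
Δx = v₀t + ½at² = 5.20·12 + 0.5·0·12² = 62.4 m

Phase 3 (accelerating): v₀ = 5.20 m/s, a = 3 m/s².
v = v₀ + at → t = (38 − 5.20) / 3 = 10.9 s
v² = v₀² + 2aΔx → Δx = (38² − 5.20²)/(2·3) = 236 m
Total distance = 10.4 + 62.4 + 236 = 309 m

309 m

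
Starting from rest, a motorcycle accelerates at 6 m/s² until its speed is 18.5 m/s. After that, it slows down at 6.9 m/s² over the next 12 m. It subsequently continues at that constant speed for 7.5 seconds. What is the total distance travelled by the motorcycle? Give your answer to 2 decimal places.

Phase 1 (accelerating): v₀ = 0 m/s, a = 6 m/s².
v = v₀ + at → t = (18.5 − 0) / 6 = 3.08 s
v² = v₀² + 2aΔx → Δx = (18.5² − 0²)/(2·6) = 28.5 m

Phase 2 (decelerating): v₀ = 18.5 m/s, a = -6.9 m/s².
v² = v₀² + 2aΔx = 18.5² + 2·-6.9·12 = 177 → v = 13.3 m/s
t = (v − v₀)/a = (13.3 − 18.5)/-6.9 = 0.755 s

Phase 3 (constant speed): v₀ = 13.3 m/s, a = 0 m/s².
v = v₀ + at = 13.3 + (0)(7.5) = 13.3 m/s
Δx = v₀t + ½at² = 13.3·7.5 + 0.5·0·7.5² = 99.7 m
Total distance = 28.5 + 12.0 + 99.7 = 140 m

140.20 m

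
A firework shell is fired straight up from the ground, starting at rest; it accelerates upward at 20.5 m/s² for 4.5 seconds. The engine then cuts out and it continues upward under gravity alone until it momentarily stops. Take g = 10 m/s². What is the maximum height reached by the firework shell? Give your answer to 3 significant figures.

633 m

Phase 1 (powered ascent): v₀ = 0 m/s, a = 20.5 m/s².
v = v₀ + at = 0 + (20.5)(4.5) = 92.2 m/s
Δx = v₀t + ½at² = 0·4.5 + 0.5·20.5·4.5² = 208 m

Phase 2 (coasting upward): v₀ = 92.2 m/s, a = -10 m/s².
v = v₀ + at → t = (0 − 92.2) / -10 = 9.22 s
v² = v₀² + 2aΔx → Δx = (0² − 92.2²)/(2·-10) = 426 m
Maximum height = 208 + 426 = 633 m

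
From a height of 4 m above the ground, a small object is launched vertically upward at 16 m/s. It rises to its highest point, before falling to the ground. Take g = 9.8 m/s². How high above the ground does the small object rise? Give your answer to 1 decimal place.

17.1 m

Phase 1 (rising): v₀ = 16.0 m/s, a = -9.8 m/s².
v = v₀ + at → t = (0 − 16.0) / -9.8 = 1.63 s
v² = v₀² + 2aΔx → Δx = (0² − 16.0²)/(2·-9.8) = 13.1 m
Maximum height = 4 + 13.1 = 17.1 m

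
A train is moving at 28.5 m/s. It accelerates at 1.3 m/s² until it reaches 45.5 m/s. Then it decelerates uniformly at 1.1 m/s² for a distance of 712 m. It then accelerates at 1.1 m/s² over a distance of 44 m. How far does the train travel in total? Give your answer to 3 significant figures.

1240 m

Phase 1 (accelerating): v₀ = 28.5 m/s, a = 1.3 m/s².
v = v₀ + at → t = (45.5 − 28.5) / 1.3 = 13.1 s
v² = v₀² + 2aΔx → Δx = (45.5² − 28.5²)/(2·1.3) = 484 m

Phase 2 (decelerating): v₀ = 45.5 m/s, a = -1.1 m/s².
v² = v₀² + 2aΔx = 45.5² + 2·-1.1·712 = 504 → v = 22.4 m/s
t = (v − v₀)/a = (22.4 − 45.5)/-1.1 = 21.0 s

Phase 3 (accelerating): v₀ = 22.4 m/s, a = 1.1 m/s².
v² = v₀² + 2aΔx = 22.4² + 2·1.1·44 = 601 → v = 24.5 m/s
t = (v − v₀)/a = (24.5 − 22.4)/1.1 = 1.87 s
Total distance = 484 + 712 + 44.0 = 1240 m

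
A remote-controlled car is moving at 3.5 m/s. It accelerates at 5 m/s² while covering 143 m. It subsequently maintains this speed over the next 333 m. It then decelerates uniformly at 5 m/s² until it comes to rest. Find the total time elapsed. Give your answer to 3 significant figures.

Phase 1 (accelerating): v₀ = 3.50 m/s, a = 5 m/s².
v² = v₀² + 2aΔx = 3.50² + 2·5·143 = 1440 → v = 38.0 m/s
t = (v − v₀)/a = (38.0 − 3.50)/5 = 6.90 s

Phase 2 (constant speed): v₀ = 38.0 m/s, a = 0 m/s².
Constant speed: t = d/v = 333/38.0 = 8.77 s

Phase 3 (decelerating): v₀ = 38.0 m/s, a = -5 m/s².
v = v₀ + at → t = (0 − 38.0) / -5 = 7.60 s
v² = v₀² + 2aΔx → Δx = (0² − 38.0²)/(2·-5) = 144 m
Total time = 6.90 + 8.77 + 7.60 = 23.3 s

23.3 s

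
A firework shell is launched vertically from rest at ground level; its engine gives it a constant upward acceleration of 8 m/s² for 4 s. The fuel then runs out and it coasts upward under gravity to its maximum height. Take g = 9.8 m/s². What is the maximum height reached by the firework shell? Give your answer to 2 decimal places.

Phase 1 (powered ascent): v₀ = 0 m/s, a = 8 m/s².
v = v₀ + at = 0 + (8)(4) = 32.0 m/s
Δx = v₀t + ½at² = 0·4 + 0.5·8·4² = 64.0 m

Phase 2 (coasting upward): v₀ = 32.0 m/s, a = -9.8 m/s².
v = v₀ + at → t = (0 − 32.0) / -9.8 = 3.27 s
v² = v₀² + 2aΔx → Δx = (0² − 32.0²)/(2·-9.8) = 52.2 m
Maximum height = 64.0 + 52.2 = 116 m

116.24 m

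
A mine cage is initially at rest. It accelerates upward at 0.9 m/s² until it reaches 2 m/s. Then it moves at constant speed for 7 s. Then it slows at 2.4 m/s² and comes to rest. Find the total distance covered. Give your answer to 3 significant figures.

Phase 1 (accelerating): v₀ = 0 m/s, a = 0.9 m/s².
v = v₀ + at → t = (2 − 0) / 0.9 = 2.22 s
v² = v₀² + 2aΔx → Δx = (2² − 0²)/(2·0.9) = 2.22 m

Phase 2 (constant speed): v₀ = 2.00 m/s, a = 0 m/s².
v = v₀ + at = 2.00 + (0)(7) = 2.00 m/s
Δx = v₀t + ½at² = 2.00·7 + 0.5·0·7² = 14.0 m

Phase 3 (decelerating): v₀ = 2.00 m/s, a = -2.4 m/s².
v = v₀ + at → t = (0 − 2.00) / -2.4 = 0.833 s
v² = v₀² + 2aΔx → Δx = (0² − 2.00²)/(2·-2.4) = 0.833 m
Total distance = 2.22 + 14.0 + 0.833 = 17.1 m

17.1 m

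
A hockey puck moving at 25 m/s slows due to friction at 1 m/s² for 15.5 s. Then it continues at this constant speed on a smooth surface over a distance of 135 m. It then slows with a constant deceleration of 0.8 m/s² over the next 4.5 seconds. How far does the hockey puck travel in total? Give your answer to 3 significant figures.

Phase 1 (decelerating): v₀ = 25.0 m/s, a = -1 m/s².
v = v₀ + at = 25.0 + (-1)(15.5) = 9.50 m/s
Δx = v₀t + ½at² = 25.0·15.5 + 0.5·-1·15.5² = 267 m

Phase 2 (constant speed): v₀ = 9.50 m/s, a = 0 m/s².
Constant speed: t = d/v = 135/9.50 = 14.2 s

Phase 3 (decelerating): v₀ = 9.50 m/s, a = -0.8 m/s².
v = v₀ + at = 9.50 + (-0.8)(4.5) = 5.90 m/s
Δx = v₀t + ½at² = 9.50·4.5 + 0.5·-0.8·4.5² = 34.6 m
Total distance = 267 + 135 + 34.6 = 437 m

437 m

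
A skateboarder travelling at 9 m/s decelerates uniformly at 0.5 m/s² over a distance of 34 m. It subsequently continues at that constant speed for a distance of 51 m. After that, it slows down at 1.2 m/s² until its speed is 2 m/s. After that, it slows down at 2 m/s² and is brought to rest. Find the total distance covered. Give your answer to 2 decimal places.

Phase 1 (decelerating): v₀ = 9.00 m/s, a = -0.5 m/s².
v² = v₀² + 2aΔx = 9.00² + 2·-0.5·34 = 47.0 → v = 6.86 m/s
t = (v − v₀)/a = (6.86 − 9.00)/-0.5 = 4.29 s

Phase 2 (constant speed): v₀ = 6.86 m/s, a = 0 m/s².
Constant speed: t = d/v = 51/6.86 = 7.44 s

Phase 3 (decelerating): v₀ = 6.86 m/s, a = -1.2 m/s².
v = v₀ + at → t = (2 − 6.86) / -1.2 = 4.05 s
v² = v₀² + 2aΔx → Δx = (2² − 6.86²)/(2·-1.2) = 17.9 m

Phase 4 (decelerating): v₀ = 2.00 m/s, a = -2 m/s².
v = v₀ + at → t = (0 − 2.00) / -2 = 1.00 s
v² = v₀² + 2aΔx → Δx = (0² − 2.00²)/(2·-2) = 1.00 m
Total distance = 34.0 + 51.0 + 17.9 + 1.00 = 104 m

103.92 m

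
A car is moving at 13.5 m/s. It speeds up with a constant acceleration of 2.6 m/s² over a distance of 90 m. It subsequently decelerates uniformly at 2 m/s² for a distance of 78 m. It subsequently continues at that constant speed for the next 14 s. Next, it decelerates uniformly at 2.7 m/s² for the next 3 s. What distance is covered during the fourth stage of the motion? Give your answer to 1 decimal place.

Phase 1 (accelerating): v₀ = 13.5 m/s, a = 2.6 m/s².
v² = v₀² + 2aΔx = 13.5² + 2·2.6·90 = 650 → v = 25.5 m/s
t = (v − v₀)/a = (25.5 − 13.5)/2.6 = 4.62 s

Phase 2 (decelerating): v₀ = 25.5 m/s, a = -2 m/s².
v² = v₀² + 2aΔx = 25.5² + 2·-2·78 = 338 → v = 18.4 m/s
t = (v − v₀)/a = (18.4 − 25.5)/-2 = 3.55 s

Phase 3 (constant speed): v₀ = 18.4 m/s, a = 0 m/s².
v = v₀ + at = 18.4 + (0)(14) = 18.4 m/s
Δx = v₀t + ½at² = 18.4·14 + 0.5·0·14² = 257 m

Phase 4 (decelerating): v₀ = 18.4 m/s, a = -2.7 m/s².
v = v₀ + at = 18.4 + (-2.7)(3) = 10.3 m/s
Δx = v₀t + ½at² = 18.4·3 + 0.5·-2.7·3² = 43.0 m
Distance in phase 4 = 43.0 m

43.0 m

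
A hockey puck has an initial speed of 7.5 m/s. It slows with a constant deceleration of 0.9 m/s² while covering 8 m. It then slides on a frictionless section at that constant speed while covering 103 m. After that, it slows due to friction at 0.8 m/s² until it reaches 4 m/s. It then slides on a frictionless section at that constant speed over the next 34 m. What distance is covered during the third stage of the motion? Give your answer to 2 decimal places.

16.16 m

Phase 1 (decelerating): v₀ = 7.50 m/s, a = -0.9 m/s².
v² = v₀² + 2aΔx = 7.50² + 2·-0.9·8 = 41.9 → v = 6.47 m/s
t = (v − v₀)/a = (6.47 − 7.50)/-0.9 = 1.15 s

Phase 2 (constant speed): v₀ = 6.47 m/s, a = 0 m/s².
Constant speed: t = d/v = 103/6.47 = 15.9 s

Phase 3 (decelerating): v₀ = 6.47 m/s, a = -0.8 m/s².
v = v₀ + at → t = (4 − 6.47) / -0.8 = 3.09 s
v² = v₀² + 2aΔx → Δx = (4² − 6.47²)/(2·-0.8) = 16.2 m
Distance in phase 3 = 16.2 m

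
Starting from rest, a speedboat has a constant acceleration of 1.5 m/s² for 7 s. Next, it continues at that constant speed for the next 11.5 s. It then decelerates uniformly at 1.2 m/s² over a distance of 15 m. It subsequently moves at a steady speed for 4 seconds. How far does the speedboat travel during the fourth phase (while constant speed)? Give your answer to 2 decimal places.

Phase 1 (accelerating): v₀ = 0 m/s, a = 1.5 m/s².
v = v₀ + at = 0 + (1.5)(7) = 10.5 m/s
Δx = v₀t + ½at² = 0·7 + 0.5·1.5·7² = 36.8 m

Phase 2 (constant speed): v₀ = 10.5 m/s, a = 0 m/s².
v = v₀ + at = 10.5 + (0)(11.5) = 10.5 m/s
Δx = v₀t + ½at² = 10.5·11.5 + 0.5·0·11.5² = 121 m

Phase 3 (decelerating): v₀ = 10.5 m/s, a = -1.2 m/s².
v² = v₀² + 2aΔx = 10.5² + 2·-1.2·15 = 74.2 → v = 8.62 m/s
t = (v − v₀)/a = (8.62 − 10.5)/-1.2 = 1.57 s

Phase 4 (constant speed): v₀ = 8.62 m/s, a = 0 m/s².
v = v₀ + at = 8.62 + (0)(4) = 8.62 m/s
Δx = v₀t + ½at² = 8.62·4 + 0.5·0·4² = 34.5 m
Distance in phase 4 = 34.5 m

34.47 m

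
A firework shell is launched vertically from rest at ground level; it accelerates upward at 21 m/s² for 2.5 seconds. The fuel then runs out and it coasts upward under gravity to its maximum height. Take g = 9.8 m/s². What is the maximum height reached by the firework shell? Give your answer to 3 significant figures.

Phase 1 (powered ascent): v₀ = 0 m/s, a = 21 m/s².
v = v₀ + at = 0 + (21)(2.5) = 52.5 m/s
Δx = v₀t + ½at² = 0·2.5 + 0.5·21·2.5² = 65.6 m

Phase 2 (coasting upward): v₀ = 52.5 m/s, a = -9.8 m/s².
v = v₀ + at → t = (0 − 52.5) / -9.8 = 5.36 s
v² = v₀² + 2aΔx → Δx = (0² − 52.5²)/(2·-9.8) = 141 m
Maximum height = 65.6 + 141 = 206 m

206 m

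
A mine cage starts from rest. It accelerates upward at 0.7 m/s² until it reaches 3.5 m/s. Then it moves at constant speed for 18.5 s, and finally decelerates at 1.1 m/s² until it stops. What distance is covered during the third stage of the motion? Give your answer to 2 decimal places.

5.57 m

Phase 1 (accelerating): v₀ = 0 m/s, a = 0.7 m/s².
v = v₀ + at → t = (3.5 − 0) / 0.7 = 5.00 s
v² = v₀² + 2aΔx → Δx = (3.5² − 0²)/(2·0.7) = 8.75 m

Phase 2 (constant speed): v₀ = 3.50 m/s, a = 0 m/s².
v = v₀ + at = 3.50 + (0)(18.5) = 3.50 m/s
Δx = v₀t + ½at² = 3.50·18.5 + 0.5·0·18.5² = 64.8 m

Phase 3 (decelerating): v₀ = 3.50 m/s, a = -1.1 m/s².
v = v₀ + at → t = (0 − 3.50) / -1.1 = 3.18 s
v² = v₀² + 2aΔx → Δx = (0² − 3.50²)/(2·-1.1) = 5.57 m
Distance in phase 3 = 5.57 m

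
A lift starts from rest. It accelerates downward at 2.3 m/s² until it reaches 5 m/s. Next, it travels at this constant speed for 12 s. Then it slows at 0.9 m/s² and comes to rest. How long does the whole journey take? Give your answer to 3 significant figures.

Phase 1 (accelerating): v₀ = 0 m/s, a = 2.3 m/s².
v = v₀ + at → t = (5 − 0) / 2.3 = 2.17 s
v² = v₀² + 2aΔx → Δx = (5² − 0²)/(2·2.3) = 5.43 m

Phase 2 (constant speed): v₀ = 5.00 m/s, a = 0 m/s².
v = v₀ + at = 5.00 + (0)(12) = 5.00 m/s
Δx = v₀t + ½at² = 5.00·12 + 0.5·0·12² = 60.0 m

Phase 3 (decelerating): v₀ = 5.00 m/s, a = -0.9 m/s².
v = v₀ + at → t = (0 − 5.00) / -0.9 = 5.56 s
v² = v₀² + 2aΔx → Δx = (0² − 5.00²)/(2·-0.9) = 13.9 m
Total time = 2.17 + 12.0 + 5.56 = 19.7 s

19.7 s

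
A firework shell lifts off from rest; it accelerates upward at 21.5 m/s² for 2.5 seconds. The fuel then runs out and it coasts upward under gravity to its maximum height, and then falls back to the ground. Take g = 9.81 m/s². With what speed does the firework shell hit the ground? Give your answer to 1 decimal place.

64.9 m/s

Phase 1 (powered ascent): v₀ = 0 m/s, a = 21.5 m/s².
v = v₀ + at = 0 + (21.5)(2.5) = 53.8 m/s
Δx = v₀t + ½at² = 0·2.5 + 0.5·21.5·2.5² = 67.2 m

Phase 2 (coasting upward): v₀ = 53.8 m/s, a = -9.81 m/s².
v = v₀ + at → t = (0 − 53.8) / -9.81 = 5.48 s
v² = v₀² + 2aΔx → Δx = (0² − 53.8²)/(2·-9.81) = 147 m

Phase 3 (free fall): v₀ = 0 m/s, a = -9.81 m/s².
Falls 214 m from rest: t = √(2·214/9.81) = 6.61 s; v = g·t = 64.9 m/s.
Impact speed = 64.9 m/s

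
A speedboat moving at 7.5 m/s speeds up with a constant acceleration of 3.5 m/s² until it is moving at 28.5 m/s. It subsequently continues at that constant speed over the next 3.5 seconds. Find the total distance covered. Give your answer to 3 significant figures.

208 m

Phase 1 (accelerating): v₀ = 7.50 m/s, a = 3.5 m/s².
v = v₀ + at → t = (28.5 − 7.50) / 3.5 = 6.00 s
v² = v₀² + 2aΔx → Δx = (28.5² − 7.50²)/(2·3.5) = 108 m

Phase 2 (constant speed): v₀ = 28.5 m/s, a = 0 m/s².
v = v₀ + at = 28.5 + (0)(3.5) = 28.5 m/s
Δx = v₀t + ½at² = 28.5·3.5 + 0.5·0·3.5² = 99.8 m
Total distance = 108 + 99.8 = 208 m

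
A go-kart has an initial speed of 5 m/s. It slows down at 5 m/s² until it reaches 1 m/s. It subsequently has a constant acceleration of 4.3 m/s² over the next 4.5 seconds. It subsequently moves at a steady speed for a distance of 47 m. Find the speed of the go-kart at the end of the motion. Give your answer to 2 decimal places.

20.35 m/s

Phase 1 (decelerating): v₀ = 5.00 m/s, a = -5 m/s².
v = v₀ + at → t = (1 − 5.00) / -5 = 0.800 s
v² = v₀² + 2aΔx → Δx = (1² − 5.00²)/(2·-5) = 2.40 m

Phase 2 (accelerating): v₀ = 1.00 m/s, a = 4.3 m/s².
v = v₀ + at = 1.00 + (4.3)(4.5) = 20.3 m/s
Δx = v₀t + ½at² = 1.00·4.5 + 0.5·4.3·4.5² = 48.0 m

Phase 3 (constant speed): v₀ = 20.3 m/s, a = 0 m/s².
Constant speed: t = d/v = 47/20.3 = 2.31 s
Final speed = 20.3 m/s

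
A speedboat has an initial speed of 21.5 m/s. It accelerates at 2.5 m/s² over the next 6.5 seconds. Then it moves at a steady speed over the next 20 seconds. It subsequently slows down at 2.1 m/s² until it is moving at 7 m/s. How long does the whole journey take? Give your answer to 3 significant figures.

Phase 1 (accelerating): v₀ = 21.5 m/s, a = 2.5 m/s².
v = v₀ + at = 21.5 + (2.5)(6.5) = 37.8 m/s
Δx = v₀t + ½at² = 21.5·6.5 + 0.5·2.5·6.5² = 193 m

Phase 2 (constant speed): v₀ = 37.8 m/s, a = 0 m/s².
v = v₀ + at = 37.8 + (0)(20) = 37.8 m/s
Δx = v₀t + ½at² = 37.8·20 + 0.5·0·20² = 755 m

Phase 3 (decelerating): v₀ = 37.8 m/s, a = -2.1 m/s².
v = v₀ + at → t = (7 − 37.8) / -2.1 = 14.6 s
v² = v₀² + 2aΔx → Δx = (7² − 37.8²)/(2·-2.1) = 328 m
Total time = 6.50 + 20.0 + 14.6 = 41.1 s

41.1 s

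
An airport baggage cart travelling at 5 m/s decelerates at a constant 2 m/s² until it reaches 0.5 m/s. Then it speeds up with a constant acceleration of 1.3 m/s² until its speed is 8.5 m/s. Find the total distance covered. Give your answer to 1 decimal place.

33.9 m

Phase 1 (decelerating): v₀ = 5.00 m/s, a = -2 m/s².
v = v₀ + at → t = (0.5 − 5.00) / -2 = 2.25 s
v² = v₀² + 2aΔx → Δx = (0.5² − 5.00²)/(2·-2) = 6.19 m

Phase 2 (accelerating): v₀ = 0.500 m/s, a = 1.3 m/s².
v = v₀ + at → t = (8.5 − 0.500) / 1.3 = 6.15 s
v² = v₀² + 2aΔx → Δx = (8.5² − 0.500²)/(2·1.3) = 27.7 m
Total distance = 6.19 + 27.7 = 33.9 m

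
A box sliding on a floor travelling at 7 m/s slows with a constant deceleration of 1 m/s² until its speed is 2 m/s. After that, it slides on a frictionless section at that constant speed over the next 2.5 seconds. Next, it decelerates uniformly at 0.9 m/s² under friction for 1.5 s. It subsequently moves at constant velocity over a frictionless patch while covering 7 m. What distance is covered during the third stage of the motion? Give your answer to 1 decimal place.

2.0 m

Phase 1 (decelerating): v₀ = 7.00 m/s, a = -1 m/s².
v = v₀ + at → t = (2 − 7.00) / -1 = 5.00 s
v² = v₀² + 2aΔx → Δx = (2² − 7.00²)/(2·-1) = 22.5 m

Phase 2 (constant speed): v₀ = 2.00 m/s, a = 0 m/s².
v = v₀ + at = 2.00 + (0)(2.5) = 2.00 m/s
Δx = v₀t + ½at² = 2.00·2.5 + 0.5·0·2.5² = 5.00 m

Phase 3 (decelerating): v₀ = 2.00 m/s, a = -0.9 m/s².
v = v₀ + at = 2.00 + (-0.9)(1.5) = 0.650 m/s
Δx = v₀t + ½at² = 2.00·1.5 + 0.5·-0.9·1.5² = 1.99 m
Distance in phase 3 = 1.99 m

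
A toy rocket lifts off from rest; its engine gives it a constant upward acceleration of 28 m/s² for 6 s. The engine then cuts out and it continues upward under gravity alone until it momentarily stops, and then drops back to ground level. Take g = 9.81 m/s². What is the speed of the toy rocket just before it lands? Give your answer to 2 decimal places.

Phase 1 (powered ascent): v₀ = 0 m/s, a = 28 m/s².
v = v₀ + at = 0 + (28)(6) = 168 m/s
Δx = v₀t + ½at² = 0·6 + 0.5·28·6² = 504 m

Phase 2 (coasting upward): v₀ = 168 m/s, a = -9.81 m/s².
v = v₀ + at → t = (0 − 168) / -9.81 = 17.1 s
v² = v₀² + 2aΔx → Δx = (0² − 168²)/(2·-9.81) = 1440 m

Phase 3 (free fall): v₀ = 0 m/s, a = -9.81 m/s².
Falls 1940 m from rest: t = √(2·1940/9.81) = 19.9 s; v = g·t = 195 m/s.
Impact speed = 195 m/s

195.22 m/s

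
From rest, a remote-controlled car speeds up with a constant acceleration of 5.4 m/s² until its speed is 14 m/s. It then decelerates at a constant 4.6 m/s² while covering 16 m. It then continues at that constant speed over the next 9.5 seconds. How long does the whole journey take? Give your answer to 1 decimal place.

13.6 s

Phase 1 (accelerating): v₀ = 0 m/s, a = 5.4 m/s².
v = v₀ + at → t = (14 − 0) / 5.4 = 2.59 s
v² = v₀² + 2aΔx → Δx = (14² − 0²)/(2·5.4) = 18.1 m

Phase 2 (decelerating): v₀ = 14.0 m/s, a = -4.6 m/s².
v² = v₀² + 2aΔx = 14.0² + 2·-4.6·16 = 48.8 → v = 6.99 m/s
t = (v − v₀)/a = (6.99 − 14.0)/-4.6 = 1.52 s

Phase 3 (constant speed): v₀ = 6.99 m/s, a = 0 m/s².
v = v₀ + at = 6.99 + (0)(9.5) = 6.99 m/s
Δx = v₀t + ½at² = 6.99·9.5 + 0.5·0·9.5² = 66.4 m
Total time = 2.59 + 1.52 + 9.50 = 13.6 s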